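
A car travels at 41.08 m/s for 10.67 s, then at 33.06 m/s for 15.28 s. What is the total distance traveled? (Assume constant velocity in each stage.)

d₁ = v₁t₁ = 41.08 × 10.67 = 438.3236 m
d₂ = v₂t₂ = 33.06 × 15.28 = 505.1568 m
d_total = 438.3236 + 505.1568 = 943.48 m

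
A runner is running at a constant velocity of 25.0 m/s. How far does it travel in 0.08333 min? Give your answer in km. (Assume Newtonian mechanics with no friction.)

t = 0.08333 min × 60.0 = 4.9998 s
d = v × t = 25.0 × 4.9998 = 124.995 m
d = 124.995 m / 1000.0 = 0.125 km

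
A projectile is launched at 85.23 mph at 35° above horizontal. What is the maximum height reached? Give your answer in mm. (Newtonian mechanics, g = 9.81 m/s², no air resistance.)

v₀ = 85.23 mph × 0.44704 = 38.1012 m/s
H = v₀² × sin²(θ) / (2g) = 38.1012² × sin(35°)² / (2 × 9.81) = 1451.7 × 0.32899 / 19.62 = 24.3422 m
H = 24.3422 m / 0.001 = 24340 mm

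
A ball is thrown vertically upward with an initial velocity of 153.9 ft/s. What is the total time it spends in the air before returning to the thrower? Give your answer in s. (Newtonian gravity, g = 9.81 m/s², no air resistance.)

v₀ = 153.9 ft/s × 0.3048 = 46.9087 m/s
t_total = 2 × v₀ / g = 2 × 46.9087 / 9.81 = 9.563 s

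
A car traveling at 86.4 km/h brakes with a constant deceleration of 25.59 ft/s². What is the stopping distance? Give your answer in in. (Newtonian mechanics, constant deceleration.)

v₀ = 86.4 km/h × 0.2777777777777778 = 24.0 m/s
a = 25.59 ft/s² × 0.3048 = 7.79983 m/s²
d = v₀² / (2a) = 24.0² / (2 × 7.79983) = 576.0 / 15.5997 = 36.9238 m
d = 36.9238 m / 0.0254 = 1454 in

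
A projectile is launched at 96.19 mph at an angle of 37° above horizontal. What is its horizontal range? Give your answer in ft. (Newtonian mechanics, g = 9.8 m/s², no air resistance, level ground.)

v₀ = 96.19 mph × 0.44704 = 43.00078 m/s
R = v₀² × sin(2θ) / g = 43.00078² × sin(2 × 37°) / 9.8 = 1849.067 × 0.9612617 / 9.8 = 181.3712 m
R = 181.3712 m / 0.3048 = 595.0 ft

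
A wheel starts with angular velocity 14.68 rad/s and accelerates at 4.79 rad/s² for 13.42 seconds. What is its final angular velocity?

ω = ω₀ + αt = 14.68 + 4.79 × 13.42 = 78.96 rad/s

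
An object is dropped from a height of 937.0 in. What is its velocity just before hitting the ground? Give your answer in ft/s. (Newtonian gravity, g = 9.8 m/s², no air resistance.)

h = 937.0 in × 0.0254 = 23.7998 m
v = √(2gh) = √(2 × 9.8 × 23.7998) = 21.5981 m/s
v = 21.5981 m/s / 0.3048 = 70.86 ft/s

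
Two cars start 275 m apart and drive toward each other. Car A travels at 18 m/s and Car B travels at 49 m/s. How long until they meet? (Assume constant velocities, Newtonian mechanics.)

Combined speed: v_combined = 18 + 49 = 67 m/s
Time to meet: t = d/v_combined = 275/67 = 4.1 s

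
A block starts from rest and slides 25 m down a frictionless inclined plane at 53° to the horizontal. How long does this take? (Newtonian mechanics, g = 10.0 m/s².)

a = g sin(θ) = 10.0 × sin(53°) = 7.9864 m/s²
t = √(2d/a) = √(2 × 25 / 7.9864) = 2.5 s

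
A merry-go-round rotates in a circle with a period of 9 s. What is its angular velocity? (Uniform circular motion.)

ω = 2π/T = 2π/9 = 0.6981 rad/s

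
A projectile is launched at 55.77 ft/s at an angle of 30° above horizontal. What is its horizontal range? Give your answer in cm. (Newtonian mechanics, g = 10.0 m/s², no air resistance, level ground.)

v₀ = 55.77 ft/s × 0.3048 = 16.9987 m/s
R = v₀² × sin(2θ) / g = 16.9987² × sin(2 × 30°) / 10.0 = 288.956 × 0.866025 / 10.0 = 25.0243 m
R = 25.0243 m / 0.01 = 2502 cm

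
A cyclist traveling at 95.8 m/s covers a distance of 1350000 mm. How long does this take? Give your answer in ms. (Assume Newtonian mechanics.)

d = 1350000 mm × 0.001 = 1350.0 m
t = d / v = 1350.0 / 95.8 = 14.0919 s
t = 14.0919 s / 0.001 = 14090 ms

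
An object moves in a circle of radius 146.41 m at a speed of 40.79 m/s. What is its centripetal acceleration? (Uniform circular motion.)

a_c = v²/r = 40.79²/146.41 = 1663.8241/146.41 = 11.36 m/s²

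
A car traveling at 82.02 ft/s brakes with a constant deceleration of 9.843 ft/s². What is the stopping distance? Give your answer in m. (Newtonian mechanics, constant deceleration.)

v₀ = 82.02 ft/s × 0.3048 = 24.9997 m/s
a = 9.843 ft/s² × 0.3048 = 3.00015 m/s²
d = v₀² / (2a) = 24.9997² / (2 × 3.00015) = 624.985 / 6.0003 = 104.2 m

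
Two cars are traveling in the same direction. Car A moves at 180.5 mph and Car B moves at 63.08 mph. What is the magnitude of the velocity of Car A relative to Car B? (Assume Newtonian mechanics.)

v_rel = |v_A - v_B| = |180.5 - 63.08| = 117.42 mph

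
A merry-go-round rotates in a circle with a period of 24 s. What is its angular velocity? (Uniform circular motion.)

ω = 2π/T = 2π/24 = 0.2618 rad/s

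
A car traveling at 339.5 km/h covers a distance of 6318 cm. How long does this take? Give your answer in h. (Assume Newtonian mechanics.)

d = 6318 cm × 0.01 = 63.18 m
v = 339.5 km/h × 0.2777777777777778 = 94.3056 m/s
t = d / v = 63.18 / 94.3056 = 0.66995 s
t = 0.66995 s / 3600.0 = 0.0001861 h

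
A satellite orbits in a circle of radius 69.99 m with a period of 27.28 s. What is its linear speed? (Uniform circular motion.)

v = 2πr/T = 2π×69.99/27.28 = 16.12 m/s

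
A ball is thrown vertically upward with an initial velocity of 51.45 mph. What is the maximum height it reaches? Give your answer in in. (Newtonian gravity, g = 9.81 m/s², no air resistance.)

v₀ = 51.45 mph × 0.44704 = 23.0002 m/s
h_max = v₀² / (2g) = 23.0002² / (2 × 9.81) = 529.009 / 19.62 = 26.9627 m
h_max = 26.9627 m / 0.0254 = 1062 in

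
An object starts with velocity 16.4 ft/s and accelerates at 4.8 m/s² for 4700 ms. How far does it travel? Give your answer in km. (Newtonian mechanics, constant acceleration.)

v₀ = 16.4 ft/s × 0.3048 = 4.99872 m/s
t = 4700 ms × 0.001 = 4.7 s
d = v₀ × t + ½ × a × t² = 4.99872 × 4.7 + 0.5 × 4.8 × 4.7² = 76.51 m
d = 76.51 m / 1000.0 = 0.07651 km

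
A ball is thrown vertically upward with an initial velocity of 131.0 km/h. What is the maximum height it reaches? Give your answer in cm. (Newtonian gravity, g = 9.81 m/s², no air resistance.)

v₀ = 131.0 km/h × 0.2777777777777778 = 36.3889 m/s
h_max = v₀² / (2g) = 36.3889² / (2 × 9.81) = 1324.15 / 19.62 = 67.4898 m
h_max = 67.4898 m / 0.01 = 6749 cm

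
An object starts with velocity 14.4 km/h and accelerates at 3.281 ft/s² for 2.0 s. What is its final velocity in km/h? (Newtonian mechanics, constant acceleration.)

v₀ = 14.4 km/h × 0.2777777777777778 = 4.0 m/s
a = 3.281 ft/s² × 0.3048 = 1.00005 m/s²
v = v₀ + a × t = 4.0 + 1.00005 × 2.0 = 6.0001 m/s
v = 6.0001 m/s / 0.2777777777777778 = 21.6 km/h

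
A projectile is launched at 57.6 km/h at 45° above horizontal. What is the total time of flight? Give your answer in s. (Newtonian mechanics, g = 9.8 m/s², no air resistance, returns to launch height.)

v₀ = 57.6 km/h × 0.2777777777777778 = 16.0 m/s
T = 2 × v₀ × sin(θ) / g = 2 × 16.0 × sin(45°) / 9.8 = 2 × 16.0 × 0.707107 / 9.8 = 2.309 s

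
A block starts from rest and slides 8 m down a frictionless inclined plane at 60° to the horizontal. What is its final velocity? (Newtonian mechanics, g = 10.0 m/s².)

a = g sin(θ) = 10.0 × sin(60°) = 8.6603 m/s²
v = √(2ad) = √(2 × 8.6603 × 8) = 11.77 m/s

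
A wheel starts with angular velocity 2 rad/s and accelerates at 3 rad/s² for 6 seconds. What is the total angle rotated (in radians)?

θ = ω₀t + ½αt² = 2×6 + ½×3×6² = 66.0 rad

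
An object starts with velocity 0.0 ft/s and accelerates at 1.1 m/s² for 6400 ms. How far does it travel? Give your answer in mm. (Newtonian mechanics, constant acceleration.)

v₀ = 0.0 ft/s × 0.3048 = 0.0 m/s
t = 6400 ms × 0.001 = 6.4 s
d = v₀ × t + ½ × a × t² = 0.0 × 6.4 + 0.5 × 1.1 × 6.4² = 22.528 m
d = 22.528 m / 0.001 = 22530 mm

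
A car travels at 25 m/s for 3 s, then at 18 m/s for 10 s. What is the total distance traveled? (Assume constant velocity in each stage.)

d₁ = v₁t₁ = 25 × 3 = 75 m
d₂ = v₂t₂ = 18 × 10 = 180 m
d_total = 75 + 180 = 255 m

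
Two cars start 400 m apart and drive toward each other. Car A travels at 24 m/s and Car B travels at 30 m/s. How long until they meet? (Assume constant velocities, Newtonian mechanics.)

Combined speed: v_combined = 24 + 30 = 54 m/s
Time to meet: t = d/v_combined = 400/54 = 7.41 s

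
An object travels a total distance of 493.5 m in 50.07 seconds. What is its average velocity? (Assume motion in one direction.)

v_avg = Δd / Δt = 493.5 / 50.07 = 9.86 m/s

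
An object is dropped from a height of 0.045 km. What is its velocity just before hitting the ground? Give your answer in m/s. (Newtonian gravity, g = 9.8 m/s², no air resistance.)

h = 0.045 km × 1000.0 = 45.0 m
v = √(2gh) = √(2 × 9.8 × 45.0) = 29.7 m/s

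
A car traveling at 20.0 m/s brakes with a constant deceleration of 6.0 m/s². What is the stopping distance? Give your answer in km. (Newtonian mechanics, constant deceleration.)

d = v₀² / (2a) = 20.0² / (2 × 6.0) = 400.0 / 12.0 = 33.3333 m
d = 33.3333 m / 1000.0 = 0.03333 km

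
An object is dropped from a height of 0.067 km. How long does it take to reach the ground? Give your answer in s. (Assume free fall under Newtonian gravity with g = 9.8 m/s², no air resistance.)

h = 0.067 km × 1000.0 = 67.0 m
t = √(2h/g) = √(2 × 67.0 / 9.8) = 3.698 s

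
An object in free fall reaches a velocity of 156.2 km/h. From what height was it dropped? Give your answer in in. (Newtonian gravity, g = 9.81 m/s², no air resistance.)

v = 156.2 km/h × 0.2777777777777778 = 43.3889 m/s
h = v² / (2g) = 43.3889² / (2 × 9.81) = 95.9529 m
h = 95.9529 m / 0.0254 = 3778 in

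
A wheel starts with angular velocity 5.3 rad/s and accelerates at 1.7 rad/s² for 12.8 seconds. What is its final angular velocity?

ω = ω₀ + αt = 5.3 + 1.7 × 12.8 = 27.06 rad/s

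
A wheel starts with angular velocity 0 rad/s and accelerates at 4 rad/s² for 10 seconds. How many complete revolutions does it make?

θ = ω₀t + ½αt² = 0×10 + ½×4×10² = 200.0 rad
Total revolutions = θ/(2π) = 200.0/(2π) = 31.83
Complete revolutions = ⌊31.83⌋ = 31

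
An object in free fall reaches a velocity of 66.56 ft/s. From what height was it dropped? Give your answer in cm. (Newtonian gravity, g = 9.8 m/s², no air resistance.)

v = 66.56 ft/s × 0.3048 = 20.2875 m/s
h = v² / (2g) = 20.2875² / (2 × 9.8) = 20.9991 m
h = 20.9991 m / 0.01 = 2100 cm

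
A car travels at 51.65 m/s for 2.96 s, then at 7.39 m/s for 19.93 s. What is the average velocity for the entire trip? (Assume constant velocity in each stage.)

d₁ = v₁t₁ = 51.65 × 2.96 = 152.884 m
d₂ = v₂t₂ = 7.39 × 19.93 = 147.2827 m
d_total = 300.1667 m, t_total = 22.89 s
v_avg = d_total/t_total = 300.1667/22.89 = 13.11 m/s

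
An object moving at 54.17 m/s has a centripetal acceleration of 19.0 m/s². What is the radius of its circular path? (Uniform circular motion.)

r = v²/a_c = 54.17²/19.0 = 154.44 m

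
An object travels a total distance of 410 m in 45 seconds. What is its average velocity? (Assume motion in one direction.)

v_avg = Δd / Δt = 410 / 45 = 9.11 m/s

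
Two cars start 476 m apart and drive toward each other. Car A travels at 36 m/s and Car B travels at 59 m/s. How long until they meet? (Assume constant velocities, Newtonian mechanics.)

Combined speed: v_combined = 36 + 59 = 95 m/s
Time to meet: t = d/v_combined = 476/95 = 5.01 s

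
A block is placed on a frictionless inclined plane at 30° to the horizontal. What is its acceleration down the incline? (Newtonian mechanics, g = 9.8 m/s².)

a = g sin(θ) = 9.8 × sin(30°) = 9.8 × 0.5 = 4.9 m/s²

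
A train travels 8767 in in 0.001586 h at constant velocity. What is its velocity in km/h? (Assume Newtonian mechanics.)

d = 8767 in × 0.0254 = 222.682 m
t = 0.001586 h × 3600.0 = 5.7096 s
v = d / t = 222.682 / 5.7096 = 39.0013 m/s
v = 39.0013 m/s / 0.2777777777777778 = 140.4 km/h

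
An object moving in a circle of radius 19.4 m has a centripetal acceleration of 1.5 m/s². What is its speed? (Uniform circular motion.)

v = √(a_c × r) = √(1.5 × 19.4) = 5.39 m/s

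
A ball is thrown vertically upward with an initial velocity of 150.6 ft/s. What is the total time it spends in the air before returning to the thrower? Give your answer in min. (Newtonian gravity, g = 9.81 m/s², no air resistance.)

v₀ = 150.6 ft/s × 0.3048 = 45.9029 m/s
t_total = 2 × v₀ / g = 2 × 45.9029 / 9.81 = 9.35839 s
t_total = 9.35839 s / 60.0 = 0.156 min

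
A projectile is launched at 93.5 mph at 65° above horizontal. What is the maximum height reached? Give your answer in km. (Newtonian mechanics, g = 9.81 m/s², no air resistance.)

v₀ = 93.5 mph × 0.44704 = 41.7982 m/s
H = v₀² × sin²(θ) / (2g) = 41.7982² × sin(65°)² / (2 × 9.81) = 1747.09 × 0.821394 / 19.62 = 73.1422 m
H = 73.1422 m / 1000.0 = 0.07314 km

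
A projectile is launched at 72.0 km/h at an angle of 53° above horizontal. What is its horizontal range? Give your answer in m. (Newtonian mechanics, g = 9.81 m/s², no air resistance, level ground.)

v₀ = 72.0 km/h × 0.2777777777777778 = 20.0 m/s
R = v₀² × sin(2θ) / g = 20.0² × sin(2 × 53°) / 9.81 = 400.0 × 0.961262 / 9.81 = 39.2 m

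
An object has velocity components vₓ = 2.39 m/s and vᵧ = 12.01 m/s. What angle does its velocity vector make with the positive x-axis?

θ = arctan(vᵧ/vₓ) = arctan(12.01/2.39) = 78.75°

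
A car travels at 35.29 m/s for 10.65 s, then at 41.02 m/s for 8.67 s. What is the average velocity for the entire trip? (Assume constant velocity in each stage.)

d₁ = v₁t₁ = 35.29 × 10.65 = 375.8385 m
d₂ = v₂t₂ = 41.02 × 8.67 = 355.6434 m
d_total = 731.4819 m, t_total = 19.32 s
v_avg = d_total/t_total = 731.4819/19.32 = 37.86 m/s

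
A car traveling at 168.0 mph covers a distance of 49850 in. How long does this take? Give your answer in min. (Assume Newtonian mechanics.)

d = 49850 in × 0.0254 = 1266.19 m
v = 168.0 mph × 0.44704 = 75.1027 m/s
t = d / v = 1266.19 / 75.1027 = 16.8594 s
t = 16.8594 s / 60.0 = 0.281 min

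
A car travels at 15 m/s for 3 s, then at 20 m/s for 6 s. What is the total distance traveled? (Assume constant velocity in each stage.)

d₁ = v₁t₁ = 15 × 3 = 45 m
d₂ = v₂t₂ = 20 × 6 = 120 m
d_total = 45 + 120 = 165 m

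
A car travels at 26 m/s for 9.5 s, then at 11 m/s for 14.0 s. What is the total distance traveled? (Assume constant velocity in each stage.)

d₁ = v₁t₁ = 26 × 9.5 = 247.0 m
d₂ = v₂t₂ = 11 × 14.0 = 154.0 m
d_total = 247.0 + 154.0 = 401.0 m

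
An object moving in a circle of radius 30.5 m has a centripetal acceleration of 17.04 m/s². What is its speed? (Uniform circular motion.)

v = √(a_c × r) = √(17.04 × 30.5) = 22.8 m/s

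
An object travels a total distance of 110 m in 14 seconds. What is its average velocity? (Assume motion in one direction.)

v_avg = Δd / Δt = 110 / 14 = 7.86 m/s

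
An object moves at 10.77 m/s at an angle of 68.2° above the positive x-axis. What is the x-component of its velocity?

vₓ = v cos(θ) = 10.77 × cos(68.2°) = 4.0 m/s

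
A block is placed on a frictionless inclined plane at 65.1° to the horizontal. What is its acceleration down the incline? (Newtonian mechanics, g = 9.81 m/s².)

a = g sin(θ) = 9.81 × sin(65.1°) = 9.81 × 0.907 = 8.9 m/s²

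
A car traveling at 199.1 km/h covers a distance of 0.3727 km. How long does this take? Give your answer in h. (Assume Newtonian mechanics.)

d = 0.3727 km × 1000.0 = 372.7 m
v = 199.1 km/h × 0.2777777777777778 = 55.3056 m/s
t = d / v = 372.7 / 55.3056 = 6.73892 s
t = 6.73892 s / 3600.0 = 0.001872 h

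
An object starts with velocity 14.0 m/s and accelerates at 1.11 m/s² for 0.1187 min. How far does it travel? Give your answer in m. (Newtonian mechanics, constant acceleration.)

t = 0.1187 min × 60.0 = 7.122 s
d = v₀ × t + ½ × a × t² = 14.0 × 7.122 + 0.5 × 1.11 × 7.122² = 127.9 m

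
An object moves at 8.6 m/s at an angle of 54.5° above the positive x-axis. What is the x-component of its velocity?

vₓ = v cos(θ) = 8.6 × cos(54.5°) = 4.99 m/s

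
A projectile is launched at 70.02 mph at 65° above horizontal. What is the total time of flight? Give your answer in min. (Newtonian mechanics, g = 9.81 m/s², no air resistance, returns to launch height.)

v₀ = 70.02 mph × 0.44704 = 31.3017 m/s
T = 2 × v₀ × sin(θ) / g = 2 × 31.3017 × sin(65°) / 9.81 = 2 × 31.3017 × 0.906308 / 9.81 = 5.78369 s
T = 5.78369 s / 60.0 = 0.09639 min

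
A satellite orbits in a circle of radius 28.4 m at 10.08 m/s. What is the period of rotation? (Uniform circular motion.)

T = 2πr/v = 2π×28.4/10.08 = 17.7 s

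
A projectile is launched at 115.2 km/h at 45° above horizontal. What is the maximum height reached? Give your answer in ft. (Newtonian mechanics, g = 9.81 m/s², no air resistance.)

v₀ = 115.2 km/h × 0.2777777777777778 = 32.0 m/s
H = v₀² × sin²(θ) / (2g) = 32.0² × sin(45°)² / (2 × 9.81) = 1024.0 × 0.5 / 19.62 = 26.0958 m
H = 26.0958 m / 0.3048 = 85.62 ft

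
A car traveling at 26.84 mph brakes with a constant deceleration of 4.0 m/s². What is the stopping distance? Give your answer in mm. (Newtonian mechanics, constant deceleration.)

v₀ = 26.84 mph × 0.44704 = 11.9986 m/s
d = v₀² / (2a) = 11.9986² / (2 × 4.0) = 143.966 / 8.0 = 17.9958 m
d = 17.9958 m / 0.001 = 18000 mm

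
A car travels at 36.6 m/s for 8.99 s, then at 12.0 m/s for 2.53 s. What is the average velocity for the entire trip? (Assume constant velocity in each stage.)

d₁ = v₁t₁ = 36.6 × 8.99 = 329.034 m
d₂ = v₂t₂ = 12.0 × 2.53 = 30.36 m
d_total = 359.394 m, t_total = 11.52 s
v_avg = d_total/t_total = 359.394/11.52 = 31.2 m/s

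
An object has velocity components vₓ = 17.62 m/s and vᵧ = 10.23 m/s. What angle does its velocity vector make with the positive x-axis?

θ = arctan(vᵧ/vₓ) = arctan(10.23/17.62) = 30.14°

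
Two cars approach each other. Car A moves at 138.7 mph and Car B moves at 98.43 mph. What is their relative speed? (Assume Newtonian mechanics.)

v_rel = v_A + v_B = 138.7 + 98.43 = 237.13 mph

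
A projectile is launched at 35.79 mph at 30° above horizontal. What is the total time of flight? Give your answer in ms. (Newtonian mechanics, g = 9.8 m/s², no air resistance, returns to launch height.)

v₀ = 35.79 mph × 0.44704 = 15.9996 m/s
T = 2 × v₀ × sin(θ) / g = 2 × 15.9996 × sin(30°) / 9.8 = 2 × 15.9996 × 0.5 / 9.8 = 1.63261 s
T = 1.63261 s / 0.001 = 1633 ms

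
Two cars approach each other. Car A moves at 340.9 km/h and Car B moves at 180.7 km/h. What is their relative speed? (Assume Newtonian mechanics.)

v_rel = v_A + v_B = 340.9 + 180.7 = 521.6 km/h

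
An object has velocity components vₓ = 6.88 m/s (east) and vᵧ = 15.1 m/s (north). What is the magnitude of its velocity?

|v| = √(vₓ² + vᵧ²) = √(6.88² + 15.1²) = √(275.3444) = 16.59 m/s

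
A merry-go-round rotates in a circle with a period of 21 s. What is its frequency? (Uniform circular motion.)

f = 1/T = 1/21 = 0.0476 Hz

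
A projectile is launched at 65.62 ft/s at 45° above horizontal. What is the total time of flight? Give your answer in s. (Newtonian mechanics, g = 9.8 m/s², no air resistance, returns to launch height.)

v₀ = 65.62 ft/s × 0.3048 = 20.001 m/s
T = 2 × v₀ × sin(θ) / g = 2 × 20.001 × sin(45°) / 9.8 = 2 × 20.001 × 0.707107 / 9.8 = 2.886 s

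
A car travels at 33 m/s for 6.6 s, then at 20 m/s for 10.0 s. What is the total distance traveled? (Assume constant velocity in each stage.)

d₁ = v₁t₁ = 33 × 6.6 = 217.8 m
d₂ = v₂t₂ = 20 × 10.0 = 200.0 m
d_total = 217.8 + 200.0 = 417.8 m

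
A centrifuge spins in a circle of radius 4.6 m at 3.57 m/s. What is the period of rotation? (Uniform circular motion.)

T = 2πr/v = 2π×4.6/3.57 = 8.1 s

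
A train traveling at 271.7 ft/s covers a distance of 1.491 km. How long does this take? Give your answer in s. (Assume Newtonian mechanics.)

d = 1.491 km × 1000.0 = 1491.0 m
v = 271.7 ft/s × 0.3048 = 82.8142 m/s
t = d / v = 1491.0 / 82.8142 = 18.0 s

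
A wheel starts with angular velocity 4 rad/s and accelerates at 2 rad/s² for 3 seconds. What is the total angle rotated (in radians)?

θ = ω₀t + ½αt² = 4×3 + ½×2×3² = 21.0 rad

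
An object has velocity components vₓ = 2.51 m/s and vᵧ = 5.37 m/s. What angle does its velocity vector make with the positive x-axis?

θ = arctan(vᵧ/vₓ) = arctan(5.37/2.51) = 64.95°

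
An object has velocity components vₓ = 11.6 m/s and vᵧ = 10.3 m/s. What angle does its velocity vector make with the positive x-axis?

θ = arctan(vᵧ/vₓ) = arctan(10.3/11.6) = 41.6°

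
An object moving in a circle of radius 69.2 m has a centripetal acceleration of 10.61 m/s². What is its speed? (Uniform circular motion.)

v = √(a_c × r) = √(10.61 × 69.2) = 27.1 m/s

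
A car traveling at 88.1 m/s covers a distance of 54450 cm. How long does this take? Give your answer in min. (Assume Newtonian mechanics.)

d = 54450 cm × 0.01 = 544.5 m
t = d / v = 544.5 / 88.1 = 6.18048 s
t = 6.18048 s / 60.0 = 0.103 min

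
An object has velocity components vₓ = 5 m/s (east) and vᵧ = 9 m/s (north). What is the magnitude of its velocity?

|v| = √(vₓ² + vᵧ²) = √(5² + 9²) = √(106) = 10.3 m/s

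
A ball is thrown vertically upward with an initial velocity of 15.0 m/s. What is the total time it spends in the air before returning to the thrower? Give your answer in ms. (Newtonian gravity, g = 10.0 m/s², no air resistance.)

t_total = 2 × v₀ / g = 2 × 15.0 / 10.0 = 3.0 s
t_total = 3.0 s / 0.001 = 3000 ms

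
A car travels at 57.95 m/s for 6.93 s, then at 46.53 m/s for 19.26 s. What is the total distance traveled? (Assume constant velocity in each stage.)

d₁ = v₁t₁ = 57.95 × 6.93 = 401.5935 m
d₂ = v₂t₂ = 46.53 × 19.26 = 896.1678 m
d_total = 401.5935 + 896.1678 = 1297.76 m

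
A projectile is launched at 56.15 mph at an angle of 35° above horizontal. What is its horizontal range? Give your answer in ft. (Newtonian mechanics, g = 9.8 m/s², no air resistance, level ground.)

v₀ = 56.15 mph × 0.44704 = 25.1013 m/s
R = v₀² × sin(2θ) / g = 25.1013² × sin(2 × 35°) / 9.8 = 630.075 × 0.939693 / 9.8 = 60.416 m
R = 60.416 m / 0.3048 = 198.2 ft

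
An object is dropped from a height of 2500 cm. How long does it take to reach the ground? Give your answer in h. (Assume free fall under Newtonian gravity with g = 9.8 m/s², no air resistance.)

h = 2500 cm × 0.01 = 25.0 m
t = √(2h/g) = √(2 × 25.0 / 9.8) = 2.25877 s
t = 2.25877 s / 3600.0 = 0.0006274 h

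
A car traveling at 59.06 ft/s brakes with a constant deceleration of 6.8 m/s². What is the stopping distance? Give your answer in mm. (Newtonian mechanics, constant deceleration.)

v₀ = 59.06 ft/s × 0.3048 = 18.0015 m/s
d = v₀² / (2a) = 18.0015² / (2 × 6.8) = 324.054 / 13.6 = 23.8275 m
d = 23.8275 m / 0.001 = 23830 mm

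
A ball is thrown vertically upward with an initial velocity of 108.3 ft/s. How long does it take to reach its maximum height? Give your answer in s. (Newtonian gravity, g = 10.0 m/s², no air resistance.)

v₀ = 108.3 ft/s × 0.3048 = 33.0098 m/s
t_up = v₀ / g = 33.0098 / 10.0 = 3.301 s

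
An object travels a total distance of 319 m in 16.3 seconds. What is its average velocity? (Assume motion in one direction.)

v_avg = Δd / Δt = 319 / 16.3 = 19.57 m/s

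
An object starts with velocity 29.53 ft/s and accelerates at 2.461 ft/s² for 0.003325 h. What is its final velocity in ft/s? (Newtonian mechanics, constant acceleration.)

v₀ = 29.53 ft/s × 0.3048 = 9.00074 m/s
a = 2.461 ft/s² × 0.3048 = 0.750113 m/s²
t = 0.003325 h × 3600.0 = 11.97 s
v = v₀ + a × t = 9.00074 + 0.750113 × 11.97 = 17.9796 m/s
v = 17.9796 m/s / 0.3048 = 58.99 ft/s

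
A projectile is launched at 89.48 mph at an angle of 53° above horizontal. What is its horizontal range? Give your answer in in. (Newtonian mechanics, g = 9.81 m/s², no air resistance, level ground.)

v₀ = 89.48 mph × 0.44704 = 40.0011 m/s
R = v₀² × sin(2θ) / g = 40.0011² × sin(2 × 53°) / 9.81 = 1600.09 × 0.961262 / 9.81 = 156.79 m
R = 156.79 m / 0.0254 = 6173 in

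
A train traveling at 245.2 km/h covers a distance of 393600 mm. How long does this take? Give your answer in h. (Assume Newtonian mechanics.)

d = 393600 mm × 0.001 = 393.6 m
v = 245.2 km/h × 0.2777777777777778 = 68.1111 m/s
t = d / v = 393.6 / 68.1111 = 5.77879 s
t = 5.77879 s / 3600.0 = 0.001605 h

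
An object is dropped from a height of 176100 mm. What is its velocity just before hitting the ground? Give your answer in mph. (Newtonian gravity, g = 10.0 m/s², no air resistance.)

h = 176100 mm × 0.001 = 176.1 m
v = √(2gh) = √(2 × 10.0 × 176.1) = 59.3464 m/s
v = 59.3464 m/s / 0.44704 = 132.8 mph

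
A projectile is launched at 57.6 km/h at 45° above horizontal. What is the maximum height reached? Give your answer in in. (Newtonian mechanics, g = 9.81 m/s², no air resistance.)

v₀ = 57.6 km/h × 0.2777777777777778 = 16.0 m/s
H = v₀² × sin²(θ) / (2g) = 16.0² × sin(45°)² / (2 × 9.81) = 256.0 × 0.5 / 19.62 = 6.52396 m
H = 6.52396 m / 0.0254 = 256.8 in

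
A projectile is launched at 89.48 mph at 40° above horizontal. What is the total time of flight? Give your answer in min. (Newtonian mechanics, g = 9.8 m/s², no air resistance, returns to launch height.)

v₀ = 89.48 mph × 0.44704 = 40.0011 m/s
T = 2 × v₀ × sin(θ) / g = 2 × 40.0011 × sin(40°) / 9.8 = 2 × 40.0011 × 0.642788 / 9.8 = 5.24739 s
T = 5.24739 s / 60.0 = 0.08746 min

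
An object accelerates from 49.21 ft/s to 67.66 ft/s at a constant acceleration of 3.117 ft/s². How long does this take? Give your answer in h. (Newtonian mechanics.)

v₀ = 49.21 ft/s × 0.3048 = 14.9992 m/s
v = 67.66 ft/s × 0.3048 = 20.6228 m/s
a = 3.117 ft/s² × 0.3048 = 0.950062 m/s²
t = (v - v₀) / a = (20.6228 - 14.9992) / 0.950062 = 5.91919 s
t = 5.91919 s / 3600.0 = 0.001644 h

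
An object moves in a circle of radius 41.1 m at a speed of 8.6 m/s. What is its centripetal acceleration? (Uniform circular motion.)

a_c = v²/r = 8.6²/41.1 = 73.96/41.1 = 1.8 m/s²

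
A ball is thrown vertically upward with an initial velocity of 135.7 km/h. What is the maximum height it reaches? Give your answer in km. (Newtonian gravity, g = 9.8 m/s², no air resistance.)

v₀ = 135.7 km/h × 0.2777777777777778 = 37.6944 m/s
h_max = v₀² / (2g) = 37.6944² / (2 × 9.8) = 1420.87 / 19.6 = 72.4934 m
h_max = 72.4934 m / 1000.0 = 0.07249 km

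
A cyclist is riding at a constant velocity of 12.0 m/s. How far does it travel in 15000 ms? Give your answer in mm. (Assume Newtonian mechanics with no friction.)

t = 15000 ms × 0.001 = 15.0 s
d = v × t = 12.0 × 15.0 = 180.0 m
d = 180.0 m / 0.001 = 180000 mm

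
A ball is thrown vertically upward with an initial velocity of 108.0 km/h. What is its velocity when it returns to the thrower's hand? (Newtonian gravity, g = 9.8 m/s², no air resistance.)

By conservation of energy (no air resistance), the ball returns to the throw height with the same speed as launch, but directed downward.
|v_ground| = v₀ = 108.0 km/h
v_ground = 108.0 km/h (downward)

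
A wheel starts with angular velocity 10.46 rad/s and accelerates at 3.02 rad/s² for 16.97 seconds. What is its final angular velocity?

ω = ω₀ + αt = 10.46 + 3.02 × 16.97 = 61.71 rad/s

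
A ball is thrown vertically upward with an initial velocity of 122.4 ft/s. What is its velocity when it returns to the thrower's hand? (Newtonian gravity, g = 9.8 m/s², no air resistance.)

By conservation of energy (no air resistance), the ball returns to the throw height with the same speed as launch, but directed downward.
|v_ground| = v₀ = 122.4 ft/s
v_ground = 122.4 ft/s (downward)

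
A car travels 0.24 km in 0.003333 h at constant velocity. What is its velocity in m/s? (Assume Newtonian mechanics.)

d = 0.24 km × 1000.0 = 240.0 m
t = 0.003333 h × 3600.0 = 11.9988 s
v = d / t = 240.0 / 11.9988 = 20.0 m/s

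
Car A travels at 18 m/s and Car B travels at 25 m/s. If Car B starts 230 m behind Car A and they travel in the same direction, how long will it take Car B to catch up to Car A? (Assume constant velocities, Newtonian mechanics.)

Relative speed: v_rel = 25 - 18 = 7 m/s
Time to catch: t = d₀/v_rel = 230/7 = 32.86 s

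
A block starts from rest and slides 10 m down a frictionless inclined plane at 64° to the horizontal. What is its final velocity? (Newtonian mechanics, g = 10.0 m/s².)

a = g sin(θ) = 10.0 × sin(64°) = 8.9879 m/s²
v = √(2ad) = √(2 × 8.9879 × 10) = 13.41 m/s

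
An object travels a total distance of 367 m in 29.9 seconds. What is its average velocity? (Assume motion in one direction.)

v_avg = Δd / Δt = 367 / 29.9 = 12.27 m/s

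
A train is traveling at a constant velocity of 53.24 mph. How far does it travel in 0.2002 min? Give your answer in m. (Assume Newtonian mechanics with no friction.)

v = 53.24 mph × 0.44704 = 23.8004 m/s
t = 0.2002 min × 60.0 = 12.012 s
d = v × t = 23.8004 × 12.012 = 285.9 m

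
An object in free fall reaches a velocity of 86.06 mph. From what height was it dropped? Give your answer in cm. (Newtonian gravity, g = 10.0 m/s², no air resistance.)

v = 86.06 mph × 0.44704 = 38.4723 m/s
h = v² / (2g) = 38.4723² / (2 × 10.0) = 74.0059 m
h = 74.0059 m / 0.01 = 7401 cm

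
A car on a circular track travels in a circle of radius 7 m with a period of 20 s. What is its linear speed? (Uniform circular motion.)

v = 2πr/T = 2π×7/20 = 2.2 m/s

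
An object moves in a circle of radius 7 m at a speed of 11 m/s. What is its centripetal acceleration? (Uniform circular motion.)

a_c = v²/r = 11²/7 = 121/7 = 17.29 m/s²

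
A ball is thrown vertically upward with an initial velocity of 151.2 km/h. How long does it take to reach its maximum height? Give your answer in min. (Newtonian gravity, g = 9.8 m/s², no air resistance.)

v₀ = 151.2 km/h × 0.2777777777777778 = 42.0 m/s
t_up = v₀ / g = 42.0 / 9.8 = 4.28571 s
t_up = 4.28571 s / 60.0 = 0.07143 min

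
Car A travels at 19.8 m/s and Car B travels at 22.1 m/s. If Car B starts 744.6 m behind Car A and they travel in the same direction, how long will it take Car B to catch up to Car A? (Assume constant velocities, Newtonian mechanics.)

Relative speed: v_rel = 22.1 - 19.8 = 2.3 m/s
Time to catch: t = d₀/v_rel = 744.6/2.3 = 323.74 s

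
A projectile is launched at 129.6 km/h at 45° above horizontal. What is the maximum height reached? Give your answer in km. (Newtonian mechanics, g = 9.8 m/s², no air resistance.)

v₀ = 129.6 km/h × 0.2777777777777778 = 36.0 m/s
H = v₀² × sin²(θ) / (2g) = 36.0² × sin(45°)² / (2 × 9.8) = 1296.0 × 0.5 / 19.6 = 33.0612 m
H = 33.0612 m / 1000.0 = 0.03306 km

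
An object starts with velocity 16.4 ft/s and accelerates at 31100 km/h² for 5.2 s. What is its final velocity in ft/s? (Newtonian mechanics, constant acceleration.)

v₀ = 16.4 ft/s × 0.3048 = 4.99872 m/s
a = 31100 km/h² × 7.716049382716049e-05 = 2.39969 m/s²
v = v₀ + a × t = 4.99872 + 2.39969 × 5.2 = 17.4771 m/s
v = 17.4771 m/s / 0.3048 = 57.34 ft/s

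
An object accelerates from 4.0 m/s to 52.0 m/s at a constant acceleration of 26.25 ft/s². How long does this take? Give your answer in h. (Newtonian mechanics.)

a = 26.25 ft/s² × 0.3048 = 8.001 m/s²
t = (v - v₀) / a = (52.0 - 4.0) / 8.001 = 5.99925 s
t = 5.99925 s / 3600.0 = 0.001666 h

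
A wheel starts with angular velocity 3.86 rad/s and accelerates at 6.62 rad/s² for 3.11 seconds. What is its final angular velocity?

ω = ω₀ + αt = 3.86 + 6.62 × 3.11 = 24.45 rad/s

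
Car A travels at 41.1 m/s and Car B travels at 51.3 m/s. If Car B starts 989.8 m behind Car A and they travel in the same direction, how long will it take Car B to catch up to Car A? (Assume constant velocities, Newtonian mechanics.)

Relative speed: v_rel = 51.3 - 41.1 = 10.2 m/s
Time to catch: t = d₀/v_rel = 989.8/10.2 = 97.04 s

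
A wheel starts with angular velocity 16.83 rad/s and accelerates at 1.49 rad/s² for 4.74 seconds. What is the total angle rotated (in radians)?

θ = ω₀t + ½αt² = 16.83×4.74 + ½×1.49×4.74² = 96.51 rad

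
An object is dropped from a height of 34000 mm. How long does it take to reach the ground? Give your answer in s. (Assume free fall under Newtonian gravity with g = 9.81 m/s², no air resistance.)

h = 34000 mm × 0.001 = 34.0 m
t = √(2h/g) = √(2 × 34.0 / 9.81) = 2.633 s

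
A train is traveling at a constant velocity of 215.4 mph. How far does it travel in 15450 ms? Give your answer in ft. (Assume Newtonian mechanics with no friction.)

v = 215.4 mph × 0.44704 = 96.2924 m/s
t = 15450 ms × 0.001 = 15.45 s
d = v × t = 96.2924 × 15.45 = 1487.72 m
d = 1487.72 m / 0.3048 = 4881 ft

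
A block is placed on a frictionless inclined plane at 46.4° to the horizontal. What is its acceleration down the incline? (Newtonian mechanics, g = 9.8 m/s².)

a = g sin(θ) = 9.8 × sin(46.4°) = 9.8 × 0.7242 = 7.1 m/s²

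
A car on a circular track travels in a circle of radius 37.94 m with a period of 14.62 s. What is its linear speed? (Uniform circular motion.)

v = 2πr/T = 2π×37.94/14.62 = 16.31 m/s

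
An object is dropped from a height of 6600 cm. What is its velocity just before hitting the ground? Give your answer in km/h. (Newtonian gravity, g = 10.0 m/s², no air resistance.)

h = 6600 cm × 0.01 = 66.0 m
v = √(2gh) = √(2 × 10.0 × 66.0) = 36.3318 m/s
v = 36.3318 m/s / 0.2777777777777778 = 130.8 km/h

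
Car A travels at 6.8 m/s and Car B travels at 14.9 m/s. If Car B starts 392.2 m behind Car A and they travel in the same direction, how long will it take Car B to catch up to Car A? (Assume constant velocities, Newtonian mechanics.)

Relative speed: v_rel = 14.9 - 6.8 = 8.1 m/s
Time to catch: t = d₀/v_rel = 392.2/8.1 = 48.42 s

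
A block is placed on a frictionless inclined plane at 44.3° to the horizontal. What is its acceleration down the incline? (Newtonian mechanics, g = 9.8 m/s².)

a = g sin(θ) = 9.8 × sin(44.3°) = 9.8 × 0.6984 = 6.84 m/s²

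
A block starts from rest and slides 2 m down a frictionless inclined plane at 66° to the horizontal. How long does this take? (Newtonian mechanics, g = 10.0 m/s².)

a = g sin(θ) = 10.0 × sin(66°) = 9.1355 m/s²
t = √(2d/a) = √(2 × 2 / 9.1355) = 0.66 s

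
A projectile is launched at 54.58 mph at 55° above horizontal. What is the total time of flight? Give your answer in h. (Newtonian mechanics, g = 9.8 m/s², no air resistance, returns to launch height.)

v₀ = 54.58 mph × 0.44704 = 24.3994 m/s
T = 2 × v₀ × sin(θ) / g = 2 × 24.3994 × sin(55°) / 9.8 = 2 × 24.3994 × 0.819152 / 9.8 = 4.07894 s
T = 4.07894 s / 3600.0 = 0.001133 h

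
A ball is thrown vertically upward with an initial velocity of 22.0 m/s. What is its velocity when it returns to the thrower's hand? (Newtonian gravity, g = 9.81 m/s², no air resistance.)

By conservation of energy (no air resistance), the ball returns to the throw height with the same speed as launch, but directed downward.
|v_ground| = v₀ = 22.0 m/s
v_ground = 22.0 m/s (downward)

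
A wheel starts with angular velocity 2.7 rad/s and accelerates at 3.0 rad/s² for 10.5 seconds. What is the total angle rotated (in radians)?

θ = ω₀t + ½αt² = 2.7×10.5 + ½×3.0×10.5² = 193.72 rad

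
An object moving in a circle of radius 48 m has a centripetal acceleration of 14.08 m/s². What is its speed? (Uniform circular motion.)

v = √(a_c × r) = √(14.08 × 48) = 26.0 m/s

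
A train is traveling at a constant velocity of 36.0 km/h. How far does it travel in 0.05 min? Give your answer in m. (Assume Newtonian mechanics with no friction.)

v = 36.0 km/h × 0.2777777777777778 = 10.0 m/s
t = 0.05 min × 60.0 = 3.0 s
d = v × t = 10.0 × 3.0 = 30.0 m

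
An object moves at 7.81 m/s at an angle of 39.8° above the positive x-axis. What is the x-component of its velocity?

vₓ = v cos(θ) = 7.81 × cos(39.8°) = 6.0 m/s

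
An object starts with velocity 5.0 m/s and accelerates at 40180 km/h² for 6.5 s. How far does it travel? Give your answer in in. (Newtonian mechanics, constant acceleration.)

a = 40180 km/h² × 7.716049382716049e-05 = 3.10031 m/s²
d = v₀ × t + ½ × a × t² = 5.0 × 6.5 + 0.5 × 3.10031 × 6.5² = 97.994 m
d = 97.994 m / 0.0254 = 3858 in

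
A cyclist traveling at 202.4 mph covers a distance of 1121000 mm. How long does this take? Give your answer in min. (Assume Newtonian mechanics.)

d = 1121000 mm × 0.001 = 1121.0 m
v = 202.4 mph × 0.44704 = 90.4809 m/s
t = d / v = 1121.0 / 90.4809 = 12.3894 s
t = 12.3894 s / 60.0 = 0.2065 min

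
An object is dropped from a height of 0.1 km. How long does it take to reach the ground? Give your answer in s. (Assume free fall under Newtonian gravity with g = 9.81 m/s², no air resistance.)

h = 0.1 km × 1000.0 = 100.0 m
t = √(2h/g) = √(2 × 100.0 / 9.81) = 4.515 s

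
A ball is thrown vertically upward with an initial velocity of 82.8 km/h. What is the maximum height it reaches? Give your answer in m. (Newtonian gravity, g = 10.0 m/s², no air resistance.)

v₀ = 82.8 km/h × 0.2777777777777778 = 23.0 m/s
h_max = v₀² / (2g) = 23.0² / (2 × 10.0) = 529.0 / 20.0 = 26.45 m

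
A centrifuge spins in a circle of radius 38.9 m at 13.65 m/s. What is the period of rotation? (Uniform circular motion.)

T = 2πr/v = 2π×38.9/13.65 = 17.91 s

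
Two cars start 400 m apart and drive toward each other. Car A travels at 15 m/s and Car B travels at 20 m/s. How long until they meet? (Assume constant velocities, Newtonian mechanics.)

Combined speed: v_combined = 15 + 20 = 35 m/s
Time to meet: t = d/v_combined = 400/35 = 11.43 s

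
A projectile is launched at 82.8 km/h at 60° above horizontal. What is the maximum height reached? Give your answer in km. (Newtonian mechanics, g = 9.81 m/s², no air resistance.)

v₀ = 82.8 km/h × 0.2777777777777778 = 23.0 m/s
H = v₀² × sin²(θ) / (2g) = 23.0² × sin(60°)² / (2 × 9.81) = 529.0 × 0.75 / 19.62 = 20.2217 m
H = 20.2217 m / 1000.0 = 0.02022 km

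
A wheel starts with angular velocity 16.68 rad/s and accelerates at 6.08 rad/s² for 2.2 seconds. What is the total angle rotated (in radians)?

θ = ω₀t + ½αt² = 16.68×2.2 + ½×6.08×2.2² = 51.41 rad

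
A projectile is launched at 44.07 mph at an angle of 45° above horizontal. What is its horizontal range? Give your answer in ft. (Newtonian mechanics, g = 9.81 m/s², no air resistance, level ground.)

v₀ = 44.07 mph × 0.44704 = 19.7011 m/s
R = v₀² × sin(2θ) / g = 19.7011² × sin(2 × 45°) / 9.81 = 388.133 × 1.0 / 9.81 = 39.565 m
R = 39.565 m / 0.3048 = 129.8 ft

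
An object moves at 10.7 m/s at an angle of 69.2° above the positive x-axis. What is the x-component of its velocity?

vₓ = v cos(θ) = 10.7 × cos(69.2°) = 3.8 m/s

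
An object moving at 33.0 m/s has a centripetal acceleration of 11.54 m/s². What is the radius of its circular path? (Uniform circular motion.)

r = v²/a_c = 33.0²/11.54 = 94.37 m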